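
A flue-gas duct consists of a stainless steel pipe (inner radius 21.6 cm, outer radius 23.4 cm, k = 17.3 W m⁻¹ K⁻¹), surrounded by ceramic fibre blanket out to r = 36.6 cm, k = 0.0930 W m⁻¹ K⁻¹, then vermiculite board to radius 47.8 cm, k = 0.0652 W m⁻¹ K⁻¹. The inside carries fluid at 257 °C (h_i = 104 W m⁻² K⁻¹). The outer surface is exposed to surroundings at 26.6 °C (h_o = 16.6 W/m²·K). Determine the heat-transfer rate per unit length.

Q' = 159 W/m

Treat each layer as a resistance in series:
  R'_conv,in = 1/(2πr h) = 1/(2π·0.216·104) = 0.007085 m·K/W
  R'_stainless steel = ln(0.234/0.216)/(2πk) = 0.08004/(2π·17.3) = 7.364×10^-4 m·K/W
  R'_ceramic fibre blanket = ln(0.366/0.234)/(2πk) = 0.4473/(2π·0.0930) = 0.7655 m·K/W
  R'_vermiculite board = ln(0.478/0.366)/(2πk) = 0.2670/(2π·0.0652) = 0.6517 m·K/W
  R'_conv,out = 1/(2πr h) = 1/(2π·0.478·16.6) = 0.02006 m·K/W
ΣR = 0.007085 + 7.364×10^-4 + 0.7655 + 0.6517 + 0.02006 = 1.445 m·K/W
Q' = ΔT/ΣR = (257 °C − 26.6 °C)/1.445 = 159 W/m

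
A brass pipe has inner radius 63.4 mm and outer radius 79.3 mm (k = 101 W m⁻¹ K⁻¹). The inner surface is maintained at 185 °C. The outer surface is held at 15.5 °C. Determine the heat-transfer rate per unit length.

Q' = 481 kW/m

Q' = 2πk·ΔT/ln(r₂/r₁) = 2π × 101 × 169.5 / ln(0.0793/0.0634) = 4.81×10^5 W/m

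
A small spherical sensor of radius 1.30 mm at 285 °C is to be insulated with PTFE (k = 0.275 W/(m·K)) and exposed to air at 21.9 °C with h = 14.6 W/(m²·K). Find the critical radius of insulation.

For a sphere, r_cr = 2k_ins/h = 2·0.275/14.6 = 0.0377 m = 3.77 cm

r_cr = 3.77 cm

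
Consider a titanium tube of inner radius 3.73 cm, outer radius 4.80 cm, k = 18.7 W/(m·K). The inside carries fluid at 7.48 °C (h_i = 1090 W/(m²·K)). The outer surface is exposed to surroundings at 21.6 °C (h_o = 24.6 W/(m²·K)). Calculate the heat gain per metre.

Series thermal resistances, inner to outer:
  R'_conv,in = 1/(2πr h) = 1/(2π·0.0373·1090) = 0.003915 m·K/W
  R'_titanium = ln(0.0480/0.0373)/(2πk) = 0.2522/(2π·18.7) = 0.002147 m·K/W
  R'_conv,out = 1/(2πr h) = 1/(2π·0.0480·24.6) = 0.1348 m·K/W
ΣR = 0.003915 + 0.002147 + 0.1348 = 0.1409 m·K/W
Q' = ΔT/ΣR = (7.48 °C − 21.6 °C)/0.1409 = -100 W/m
(Negative Q' ⇒ heat flows inward; heat gain = 100 W/m.)

Q' = 100 W/m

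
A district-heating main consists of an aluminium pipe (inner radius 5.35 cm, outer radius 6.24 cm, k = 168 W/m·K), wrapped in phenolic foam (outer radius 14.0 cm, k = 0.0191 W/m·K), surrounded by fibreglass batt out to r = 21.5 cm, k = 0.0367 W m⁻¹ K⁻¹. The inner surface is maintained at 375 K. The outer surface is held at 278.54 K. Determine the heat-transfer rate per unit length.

Series thermal resistances, inner to outer:
  R'_aluminium = ln(0.0624/0.0535)/(2πk) = 0.1539/(2π·168) = 1.458×10^-4 m·K/W
  R'_phenolic foam = ln(0.140/0.0624)/(2πk) = 0.8081/(2π·0.0191) = 6.733 m·K/W
  R'_fibreglass batt = ln(0.215/0.140)/(2πk) = 0.4290/(2π·0.0367) = 1.860 m·K/W
ΣR = 1.458×10^-4 + 6.733 + 1.860 = 8.593 m·K/W
Q' = ΔT/ΣR = (375 K − 278.54 K)/8.593 = 11.2 W/m

Q' = 11.2 W/m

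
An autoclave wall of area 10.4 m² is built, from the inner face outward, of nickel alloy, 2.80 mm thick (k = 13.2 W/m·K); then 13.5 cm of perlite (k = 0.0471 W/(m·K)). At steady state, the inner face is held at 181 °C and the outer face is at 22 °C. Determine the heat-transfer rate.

Q = 577 W

Resistance network (inner→outer):
  R_nickel alloy = L/(kA) = 0.00280/(13.2·10.4) = 2.040×10^-5 K/W
  R_perlite = L/(kA) = 0.135/(0.0471·10.4) = 0.2756 K/W
ΣR = 2.040×10^-5 + 0.2756 = 0.2756 K/W
Q = ΔT/ΣR = (181 °C − 22 °C)/0.2756 = 577 W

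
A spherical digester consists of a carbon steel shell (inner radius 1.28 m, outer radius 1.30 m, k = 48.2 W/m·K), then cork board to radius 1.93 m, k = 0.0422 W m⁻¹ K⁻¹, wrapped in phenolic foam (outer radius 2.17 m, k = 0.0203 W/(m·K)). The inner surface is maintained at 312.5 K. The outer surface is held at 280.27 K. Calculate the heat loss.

Treat each layer as a resistance in series:
  R_carbon steel = (1/1.28 − 1/1.30)/(4πk) = 0.01202/(4π·48.2) = 1.984×10^-5 K/W
  R_cork board = (1/1.30 − 1/1.93)/(4πk) = 0.2511/(4π·0.0422) = 0.4735 K/W
  R_phenolic foam = (1/1.93 − 1/2.17)/(4πk) = 0.05731/(4π·0.0203) = 0.2246 K/W
ΣR = 1.984×10^-5 + 0.4735 + 0.2246 = 0.6981 K/W
Q = ΔT/ΣR = (312.5 K − 280.27 K)/0.6981 = 46.2 W

Q = 46.2 W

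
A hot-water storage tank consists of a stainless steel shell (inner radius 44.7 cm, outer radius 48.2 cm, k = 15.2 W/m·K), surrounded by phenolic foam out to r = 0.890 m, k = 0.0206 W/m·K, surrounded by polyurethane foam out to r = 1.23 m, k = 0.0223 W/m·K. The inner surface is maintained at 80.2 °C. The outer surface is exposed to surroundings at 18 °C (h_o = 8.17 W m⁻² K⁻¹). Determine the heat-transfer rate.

Treat each layer as a resistance in series:
  R_stainless steel = (1/0.447 − 1/0.482)/(4πk) = 0.1624/(4π·15.2) = 8.505×10^-4 K/W
  R_phenolic foam = (1/0.482 − 1/0.890)/(4πk) = 0.9511/(4π·0.0206) = 3.674 K/W
  R_polyurethane foam = (1/0.890 − 1/1.23)/(4πk) = 0.3106/(4π·0.0223) = 1.108 K/W
  R_conv,out = 1/(4πr²h) = 1/(4π·1.23²·8.17) = 0.006438 K/W
ΣR = 8.505×10^-4 + 3.674 + 1.108 + 0.006438 = 4.789 K/W
Q = ΔT/ΣR = (80.2 °C − 18 °C)/4.789 = 13.0 W

Q = 13.0 W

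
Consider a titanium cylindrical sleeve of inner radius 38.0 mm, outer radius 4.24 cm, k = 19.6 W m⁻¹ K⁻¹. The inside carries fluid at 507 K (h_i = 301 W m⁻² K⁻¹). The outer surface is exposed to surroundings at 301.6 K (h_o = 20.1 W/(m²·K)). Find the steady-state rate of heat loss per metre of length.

Q' = 1020 W/m

Treat each layer as a resistance in series:
  R'_conv,in = 1/(2πr h) = 1/(2π·0.0380·301) = 0.01391 m·K/W
  R'_titanium = ln(0.0424/0.0380)/(2πk) = 0.1096/(2π·19.6) = 8.897×10^-4 m·K/W
  R'_conv,out = 1/(2πr h) = 1/(2π·0.0424·20.1) = 0.1867 m·K/W
ΣR = 0.01391 + 8.897×10^-4 + 0.1867 = 0.2015 m·K/W
Q' = ΔT/ΣR = (507 K − 301.6 K)/0.2015 = 1020 W/m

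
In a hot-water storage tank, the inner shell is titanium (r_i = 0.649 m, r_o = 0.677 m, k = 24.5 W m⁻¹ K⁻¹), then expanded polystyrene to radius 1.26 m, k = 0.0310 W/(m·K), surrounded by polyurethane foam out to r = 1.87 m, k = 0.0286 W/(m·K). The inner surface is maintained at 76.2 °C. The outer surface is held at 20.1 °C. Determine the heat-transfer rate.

Q = 22.7 W

Treat each layer as a resistance in series:
  R_titanium = (1/0.649 − 1/0.677)/(4πk) = 0.06373/(4π·24.5) = 2.070×10^-4 K/W
  R_expanded polystyrene = (1/0.677 − 1/1.26)/(4πk) = 0.6835/(4π·0.0310) = 1.754 K/W
  R_polyurethane foam = (1/1.26 − 1/1.87)/(4πk) = 0.2589/(4π·0.0286) = 0.7203 K/W
ΣR = 2.070×10^-4 + 1.754 + 0.7203 = 2.475 K/W
Q = ΔT/ΣR = (76.2 °C − 20.1 °C)/2.475 = 22.7 W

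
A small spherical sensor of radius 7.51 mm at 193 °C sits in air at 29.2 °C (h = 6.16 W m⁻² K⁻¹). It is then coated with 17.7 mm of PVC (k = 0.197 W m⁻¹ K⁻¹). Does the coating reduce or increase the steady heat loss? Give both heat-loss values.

Critical radius for a sphere: r_cr = 2k/h = 0.0640 m = 6.40 cm.
Outer radius after coating: r₂ = 0.00751 + 0.0177 = 0.02521 m.
Since r₁ < r_cr and r₂ ≤ r_cr, the coating moves toward the maximum at r_cr — heat loss rises.
Bare: R = 1/(4πr₁²h) = 229.0 K/W; Q = 163.8/229.0 = 0.715 W.
Coated: R = R_cond + R_conv = 58.09 K/W; Q = 163.8/58.09 = 2.82 W.

increases: 0.715 → 2.82 W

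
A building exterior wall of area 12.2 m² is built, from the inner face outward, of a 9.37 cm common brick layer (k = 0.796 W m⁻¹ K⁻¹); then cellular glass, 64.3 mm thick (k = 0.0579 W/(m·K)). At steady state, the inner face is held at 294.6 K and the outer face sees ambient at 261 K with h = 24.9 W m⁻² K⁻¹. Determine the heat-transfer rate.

Treat each layer as a resistance in series:
  R_common brick = L/(kA) = 0.0937/(0.796·12.2) = 0.009649 K/W
  R_cellular glass = L/(kA) = 0.0643/(0.0579·12.2) = 0.09103 K/W
  R_conv,out = 1/(hA) = 1/(24.9·12.2) = 0.003292 K/W
ΣR = 0.009649 + 0.09103 + 0.003292 = 0.1040 K/W
Q = ΔT/ΣR = (294.6 K − 261 K)/0.1040 = 323 W

Q = 323 W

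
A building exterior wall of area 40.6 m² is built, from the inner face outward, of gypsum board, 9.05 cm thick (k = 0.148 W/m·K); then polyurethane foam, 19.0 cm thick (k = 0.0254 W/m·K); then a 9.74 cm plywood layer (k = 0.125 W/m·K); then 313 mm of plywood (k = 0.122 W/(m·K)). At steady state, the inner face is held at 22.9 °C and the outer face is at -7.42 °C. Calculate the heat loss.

Q = 108 W

Resistance network (inner→outer):
  R_gypsum board = L/(kA) = 0.0905/(0.148·40.6) = 0.01506 K/W
  R_polyurethane foam = L/(kA) = 0.190/(0.0254·40.6) = 0.1842 K/W
  R_plywood = L/(kA) = 0.0974/(0.125·40.6) = 0.01919 K/W
  R_plywood = L/(kA) = 0.313/(0.122·40.6) = 0.06319 K/W
ΣR = 0.01506 + 0.1842 + 0.01919 + 0.06319 = 0.2816 K/W
Q = ΔT/ΣR = (22.9 °C − -7.42 °C)/0.2816 = 108 W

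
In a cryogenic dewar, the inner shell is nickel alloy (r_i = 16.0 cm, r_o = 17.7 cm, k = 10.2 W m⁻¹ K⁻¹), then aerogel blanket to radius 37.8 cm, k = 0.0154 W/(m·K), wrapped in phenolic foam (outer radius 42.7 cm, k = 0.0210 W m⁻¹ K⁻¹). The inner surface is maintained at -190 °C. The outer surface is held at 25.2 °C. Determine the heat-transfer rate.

Treat each layer as a resistance in series:
  R_nickel alloy = (1/0.160 − 1/0.177)/(4πk) = 0.6003/(4π·10.2) = 0.004683 K/W
  R_aerogel blanket = (1/0.177 − 1/0.378)/(4πk) = 3.004/(4π·0.0154) = 15.52 K/W
  R_phenolic foam = (1/0.378 − 1/0.427)/(4πk) = 0.3036/(4π·0.0210) = 1.150 K/W
ΣR = 0.004683 + 15.52 + 1.150 = 16.67 K/W
Q = ΔT/ΣR = (-190 °C − 25.2 °C)/16.67 = -12.9 W
(Negative Q ⇒ heat flows inward; heat gain = 12.9 W.)

Q = 12.9 W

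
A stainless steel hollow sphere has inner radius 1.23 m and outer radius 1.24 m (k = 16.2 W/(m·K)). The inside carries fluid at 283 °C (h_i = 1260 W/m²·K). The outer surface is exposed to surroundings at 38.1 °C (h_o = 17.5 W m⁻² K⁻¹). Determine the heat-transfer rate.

Series thermal resistances, inner to outer:
  R_conv,in = 1/(4πr²h) = 1/(4π·1.23²·1260) = 4.175×10^-5 K/W
  R_stainless steel = (1/1.23 − 1/1.24)/(4πk) = 0.006557/(4π·16.2) = 3.221×10^-5 K/W
  R_conv,out = 1/(4πr²h) = 1/(4π·1.24²·17.5) = 0.002957 K/W
ΣR = 4.175×10^-5 + 3.221×10^-5 + 0.002957 = 0.003031 K/W
Q = ΔT/ΣR = (283 °C − 38.1 °C)/0.003031 = 80800 W

Q = 80800 W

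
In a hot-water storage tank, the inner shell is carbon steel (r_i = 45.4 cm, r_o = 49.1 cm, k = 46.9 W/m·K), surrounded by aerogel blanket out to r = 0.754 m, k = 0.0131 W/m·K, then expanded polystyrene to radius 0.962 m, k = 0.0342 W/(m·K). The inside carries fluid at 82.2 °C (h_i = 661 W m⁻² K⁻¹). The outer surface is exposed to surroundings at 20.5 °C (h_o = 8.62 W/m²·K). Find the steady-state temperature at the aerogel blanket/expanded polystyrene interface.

T = 28.9 °C

Series thermal resistances, inner to outer:
  R_conv,in = 1/(4πr²h) = 1/(4π·0.454²·661) = 5.841×10^-4 K/W
  R_carbon steel = (1/0.454 − 1/0.491)/(4πk) = 0.1660/(4π·46.9) = 2.816×10^-4 K/W
  R_aerogel blanket = (1/0.491 − 1/0.754)/(4πk) = 0.7104/(4π·0.0131) = 4.315 K/W
  R_expanded polystyrene = (1/0.754 − 1/0.962)/(4πk) = 0.2868/(4π·0.0342) = 0.6672 K/W
  R_conv,out = 1/(4πr²h) = 1/(4π·0.962²·8.62) = 0.009975 K/W
ΣR = 5.841×10^-4 + 2.816×10^-4 + 4.315 + 0.6672 + 0.009975 = 4.993 K/W
Q = ΔT/ΣR = (82.2 °C − 20.5 °C)/4.993 = 12.36 W
From the inner boundary to the aerogel blanket/expanded polystyrene interface, ΣR_partial = 4.316 K/W.
T_interface = T_in − Q·ΣR_partial = 82.2 °C − (12.36)(4.316) = 28.9 °C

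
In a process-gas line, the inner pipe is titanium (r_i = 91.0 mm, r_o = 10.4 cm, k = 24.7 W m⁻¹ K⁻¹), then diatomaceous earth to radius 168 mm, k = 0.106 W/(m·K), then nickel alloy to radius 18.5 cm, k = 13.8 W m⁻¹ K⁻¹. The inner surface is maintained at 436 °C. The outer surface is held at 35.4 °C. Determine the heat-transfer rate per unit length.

Q' = 555 W/m

Treat each layer as a resistance in series:
  R'_titanium = ln(0.104/0.0910)/(2πk) = 0.1335/(2π·24.7) = 8.604×10^-4 m·K/W
  R'_diatomaceous earth = ln(0.168/0.104)/(2πk) = 0.4796/(2π·0.106) = 0.7201 m·K/W
  R'_nickel alloy = ln(0.185/0.168)/(2πk) = 0.09639/(2π·13.8) = 0.001112 m·K/W
ΣR = 8.604×10^-4 + 0.7201 + 0.001112 = 0.7221 m·K/W
Q' = ΔT/ΣR = (436 °C − 35.4 °C)/0.7221 = 555 W/m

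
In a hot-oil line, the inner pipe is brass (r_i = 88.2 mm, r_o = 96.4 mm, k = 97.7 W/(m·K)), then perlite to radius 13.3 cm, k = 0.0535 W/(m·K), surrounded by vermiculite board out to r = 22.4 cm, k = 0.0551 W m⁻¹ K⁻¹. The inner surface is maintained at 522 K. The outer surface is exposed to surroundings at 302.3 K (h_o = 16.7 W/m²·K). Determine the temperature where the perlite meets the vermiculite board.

Resistance network (inner→outer):
  R'_brass = ln(0.0964/0.0882)/(2πk) = 0.08890/(2π·97.7) = 1.448×10^-4 m·K/W
  R'_perlite = ln(0.133/0.0964)/(2πk) = 0.3218/(2π·0.0535) = 0.9574 m·K/W
  R'_vermiculite board = ln(0.224/0.133)/(2πk) = 0.5213/(2π·0.0551) = 1.506 m·K/W
  R'_conv,out = 1/(2πr h) = 1/(2π·0.224·16.7) = 0.04255 m·K/W
ΣR = 1.448×10^-4 + 0.9574 + 1.506 + 0.04255 = 2.506 m·K/W
Q' = ΔT/ΣR = (522 K − 302.3 K)/2.506 = 87.67 W/m
From the inner boundary to the perlite/vermiculite board interface, ΣR_partial = 0.9575 m·K/W.
T_interface = T_in − Q'·ΣR_partial = 522 K − (87.67)(0.9575) = 438 K

T = 438 K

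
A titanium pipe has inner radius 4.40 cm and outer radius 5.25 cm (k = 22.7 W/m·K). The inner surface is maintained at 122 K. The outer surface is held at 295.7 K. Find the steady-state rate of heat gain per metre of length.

Q' = 140 kW/m

Q' = 2πk·ΔT/ln(r₂/r₁) = 2π × 22.7 × 173.7 / ln(0.0525/0.0440) = 1.40×10^5 W/m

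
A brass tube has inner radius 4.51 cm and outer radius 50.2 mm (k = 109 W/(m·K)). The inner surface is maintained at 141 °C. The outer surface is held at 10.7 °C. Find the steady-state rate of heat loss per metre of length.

Q' = 2πk·ΔT/ln(r₂/r₁) = 2π × 109 × 130.3 / ln(0.0502/0.0451) = 8.33×10^5 W/m

Q' = 8.33×10^5 W/m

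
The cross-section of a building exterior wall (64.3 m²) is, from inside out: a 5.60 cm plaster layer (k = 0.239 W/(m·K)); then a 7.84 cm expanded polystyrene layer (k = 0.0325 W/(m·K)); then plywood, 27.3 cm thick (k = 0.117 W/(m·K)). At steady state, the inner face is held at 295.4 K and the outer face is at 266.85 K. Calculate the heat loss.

Series thermal resistances, inner to outer:
  R_plaster = L/(kA) = 0.0560/(0.239·64.3) = 0.003644 K/W
  R_expanded polystyrene = L/(kA) = 0.0784/(0.0325·64.3) = 0.03752 K/W
  R_plywood = L/(kA) = 0.273/(0.117·64.3) = 0.03629 K/W
ΣR = 0.003644 + 0.03752 + 0.03629 = 0.07745 K/W
Q = ΔT/ΣR = (295.4 K − 266.85 K)/0.07745 = 369 W

Q = 369 W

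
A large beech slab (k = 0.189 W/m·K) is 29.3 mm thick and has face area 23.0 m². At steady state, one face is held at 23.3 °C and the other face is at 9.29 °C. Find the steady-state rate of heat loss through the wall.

Q = kA·ΔT/L = 0.189 × 23.0 × |23.3 °C − 9.29 °C| / 0.0293 = 2080 W

Q = 2.08 kW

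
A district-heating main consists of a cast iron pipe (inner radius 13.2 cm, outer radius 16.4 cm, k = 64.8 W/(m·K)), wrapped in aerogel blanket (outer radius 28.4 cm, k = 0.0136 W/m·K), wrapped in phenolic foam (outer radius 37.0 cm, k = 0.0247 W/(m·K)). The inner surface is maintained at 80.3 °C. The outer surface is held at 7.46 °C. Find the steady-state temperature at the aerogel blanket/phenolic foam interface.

Series thermal resistances, inner to outer:
  R'_cast iron = ln(0.164/0.132)/(2πk) = 0.2171/(2π·64.8) = 5.331×10^-4 m·K/W
  R'_aerogel blanket = ln(0.284/0.164)/(2πk) = 0.5491/(2π·0.0136) = 6.426 m·K/W
  R'_phenolic foam = ln(0.370/0.284)/(2πk) = 0.2645/(2π·0.0247) = 1.704 m·K/W
ΣR = 5.331×10^-4 + 6.426 + 1.704 = 8.131 m·K/W
Q' = ΔT/ΣR = (80.3 °C − 7.46 °C)/8.131 = 8.958 W/m
From the inner boundary to the aerogel blanket/phenolic foam interface, ΣR_partial = 6.427 m·K/W.
T_interface = T_in − Q'·ΣR_partial = 80.3 °C − (8.958)(6.427) = 22.7 °C

T = 22.7 °C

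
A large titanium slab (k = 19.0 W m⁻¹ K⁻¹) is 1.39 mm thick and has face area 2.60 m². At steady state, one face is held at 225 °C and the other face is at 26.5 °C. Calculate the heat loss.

Q = 7050 kW

Q = kA·ΔT/L = 19.0 × 2.60 × |225 °C − 26.5 °C| / 0.00139 = 7.05×10^6 W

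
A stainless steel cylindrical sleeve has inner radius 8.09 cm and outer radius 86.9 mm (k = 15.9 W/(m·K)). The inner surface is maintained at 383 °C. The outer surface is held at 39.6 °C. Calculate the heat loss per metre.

Q' = 2πk·ΔT/ln(r₂/r₁) = 2π × 15.9 × 343.4 / ln(0.0869/0.0809) = 4.80×10^5 W/m

Q' = 4.80×10^5 W/m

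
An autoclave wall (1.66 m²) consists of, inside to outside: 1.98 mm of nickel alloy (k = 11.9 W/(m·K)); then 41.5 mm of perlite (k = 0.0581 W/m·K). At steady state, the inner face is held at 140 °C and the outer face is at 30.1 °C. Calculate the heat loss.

Q = 255 W

Resistance network (inner→outer):
  R_nickel alloy = L/(kA) = 0.00198/(11.9·1.66) = 1.002×10^-4 K/W
  R_perlite = L/(kA) = 0.0415/(0.0581·1.66) = 0.4303 K/W
ΣR = 1.002×10^-4 + 0.4303 = 0.4304 K/W
Q = ΔT/ΣR = (140 °C − 30.1 °C)/0.4304 = 255 W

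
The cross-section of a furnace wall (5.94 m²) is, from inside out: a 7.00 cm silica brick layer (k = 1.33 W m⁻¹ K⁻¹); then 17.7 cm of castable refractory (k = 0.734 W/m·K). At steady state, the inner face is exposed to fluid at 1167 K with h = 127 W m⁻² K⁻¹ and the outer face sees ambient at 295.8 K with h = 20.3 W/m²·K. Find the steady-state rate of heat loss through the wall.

Resistance network (inner→outer):
  R_conv,in = 1/(hA) = 1/(127·5.94) = 0.001326 K/W
  R_silica brick = L/(kA) = 0.0700/(1.33·5.94) = 0.008861 K/W
  R_castable refractory = L/(kA) = 0.177/(0.734·5.94) = 0.04060 K/W
  R_conv,out = 1/(hA) = 1/(20.3·5.94) = 0.008293 K/W
ΣR = 0.001326 + 0.008861 + 0.04060 + 0.008293 = 0.05908 K/W
Q = ΔT/ΣR = (1167 K − 295.8 K)/0.05908 = 14700 W

Q = 14700 W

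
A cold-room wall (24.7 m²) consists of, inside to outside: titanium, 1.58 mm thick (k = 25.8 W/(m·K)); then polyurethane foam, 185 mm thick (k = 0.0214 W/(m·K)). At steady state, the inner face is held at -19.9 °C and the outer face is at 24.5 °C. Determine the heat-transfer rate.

Treat each layer as a resistance in series:
  R_titanium = L/(kA) = 0.00158/(25.8·24.7) = 2.479×10^-6 K/W
  R_polyurethane foam = L/(kA) = 0.185/(0.0214·24.7) = 0.3500 K/W
ΣR = 2.479×10^-6 + 0.3500 = 0.3500 K/W
Q = ΔT/ΣR = (-19.9 °C − 24.5 °C)/0.3500 = -127 W
(Negative Q ⇒ heat flows inward; heat gain = 127 W.)

Q = 127 W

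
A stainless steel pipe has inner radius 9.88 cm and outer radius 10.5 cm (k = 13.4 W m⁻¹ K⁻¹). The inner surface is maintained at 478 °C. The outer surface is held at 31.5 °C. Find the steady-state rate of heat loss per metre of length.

Q' = 6.18×10^5 W/m

Q' = 2πk·ΔT/ln(r₂/r₁) = 2π × 13.4 × 446.5 / ln(0.105/0.0988) = 6.18×10^5 W/m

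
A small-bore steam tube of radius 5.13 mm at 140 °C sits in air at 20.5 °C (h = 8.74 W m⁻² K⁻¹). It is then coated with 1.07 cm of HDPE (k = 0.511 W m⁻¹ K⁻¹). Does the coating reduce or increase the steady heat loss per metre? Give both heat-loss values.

Critical radius for a cylinder: r_cr = k/h = 0.0585 m = 5.85 cm.
Outer radius after coating: r₂ = 0.00513 + 0.0107 = 0.01583 m.
Since r₁ < r_cr and r₂ ≤ r_cr, the coating moves toward the maximum at r_cr — heat loss rises.
Bare: R = 1/(2πr₁h) = 3.550 m·K/W; Q = 119.5/3.550 = 33.7 W/m.
Coated: R = R_cond + R_conv = 1.501 m·K/W; Q = 119.5/1.501 = 79.6 W/m.

increases: 33.7 → 79.6 W/m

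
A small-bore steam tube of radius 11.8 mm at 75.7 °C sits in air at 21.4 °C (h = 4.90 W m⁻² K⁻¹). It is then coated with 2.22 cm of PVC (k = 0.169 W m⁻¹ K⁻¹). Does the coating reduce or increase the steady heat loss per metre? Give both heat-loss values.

Critical radius for a cylinder: r_cr = k/h = 0.0345 m = 3.45 cm.
Outer radius after coating: r₂ = 0.0118 + 0.0222 = 0.0340 m.
Since r₁ < r_cr and r₂ ≤ r_cr, the coating moves toward the maximum at r_cr — heat loss rises.
Bare: R = 1/(2πr₁h) = 2.753 m·K/W; Q = 54.3/2.753 = 19.7 W/m.
Coated: R = R_cond + R_conv = 1.952 m·K/W; Q = 54.3/1.952 = 27.8 W/m.

increases: 19.7 → 27.8 W/m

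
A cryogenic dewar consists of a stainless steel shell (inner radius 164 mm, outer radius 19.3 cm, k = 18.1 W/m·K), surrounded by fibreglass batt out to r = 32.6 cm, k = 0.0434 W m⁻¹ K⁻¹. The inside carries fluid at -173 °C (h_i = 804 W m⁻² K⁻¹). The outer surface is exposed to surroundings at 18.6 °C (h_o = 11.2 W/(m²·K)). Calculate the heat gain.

Series thermal resistances, inner to outer:
  R_conv,in = 1/(4πr²h) = 1/(4π·0.164²·804) = 0.003680 K/W
  R_stainless steel = (1/0.164 − 1/0.193)/(4πk) = 0.9162/(4π·18.1) = 0.004028 K/W
  R_fibreglass batt = (1/0.193 − 1/0.326)/(4πk) = 2.114/(4π·0.0434) = 3.876 K/W
  R_conv,out = 1/(4πr²h) = 1/(4π·0.326²·11.2) = 0.06686 K/W
ΣR = 0.003680 + 0.004028 + 3.876 + 0.06686 = 3.951 K/W
Q = ΔT/ΣR = (-173 °C − 18.6 °C)/3.951 = -48.5 W
(Negative Q ⇒ heat flows inward; heat gain = 48.5 W.)

Q = 48.5 W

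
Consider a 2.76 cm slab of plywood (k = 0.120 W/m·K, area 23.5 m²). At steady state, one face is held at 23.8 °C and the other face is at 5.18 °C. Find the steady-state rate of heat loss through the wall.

Q = 1900 W

Q = kA·ΔT/L = 0.120 × 23.5 × |23.8 °C − 5.18 °C| / 0.0276 = 1900 W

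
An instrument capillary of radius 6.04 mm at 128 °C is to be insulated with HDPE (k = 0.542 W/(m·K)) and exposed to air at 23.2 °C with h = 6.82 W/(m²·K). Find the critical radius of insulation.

For a cylinder, r_cr = k_ins/h = 0.542/6.82 = 0.0795 m = 7.95 cm

r_cr = 7.95 cm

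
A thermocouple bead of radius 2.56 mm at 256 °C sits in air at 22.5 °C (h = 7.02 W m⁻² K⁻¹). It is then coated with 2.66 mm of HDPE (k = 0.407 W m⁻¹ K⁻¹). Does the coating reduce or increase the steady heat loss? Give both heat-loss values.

increases: 0.135 → 0.513 W

Critical radius for a sphere: r_cr = 2k/h = 0.116 m = 11.6 cm.
Outer radius after coating: r₂ = 0.00256 + 0.00266 = 0.00522 m.
Since r₁ < r_cr and r₂ ≤ r_cr, the coating moves toward the maximum at r_cr — heat loss rises.
Bare: R = 1/(4πr₁²h) = 1730 K/W; Q = 233.5/1730 = 0.135 W.
Coated: R = R_cond + R_conv = 454.9 K/W; Q = 233.5/454.9 = 0.513 W.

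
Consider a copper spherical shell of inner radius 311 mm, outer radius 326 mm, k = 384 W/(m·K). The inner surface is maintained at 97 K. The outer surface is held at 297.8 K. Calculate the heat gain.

Q = 4πk·ΔT/(1/r₁ − 1/r₂) = 4π × 384 × 200.8 / (1/0.311 − 1/0.326) = 6.55×10^6 W

Q = 6.55×10^6 W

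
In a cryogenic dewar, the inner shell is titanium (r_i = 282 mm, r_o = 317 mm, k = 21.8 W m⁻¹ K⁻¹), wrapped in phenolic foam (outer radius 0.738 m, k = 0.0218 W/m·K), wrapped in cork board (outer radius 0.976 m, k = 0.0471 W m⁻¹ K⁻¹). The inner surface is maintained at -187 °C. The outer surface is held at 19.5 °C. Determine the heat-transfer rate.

Series thermal resistances, inner to outer:
  R_titanium = (1/0.282 − 1/0.317)/(4πk) = 0.3915/(4π·21.8) = 0.001429 K/W
  R_phenolic foam = (1/0.317 − 1/0.738)/(4πk) = 1.800/(4π·0.0218) = 6.569 K/W
  R_cork board = (1/0.738 − 1/0.976)/(4πk) = 0.3304/(4π·0.0471) = 0.5583 K/W
ΣR = 0.001429 + 6.569 + 0.5583 = 7.129 K/W
Q = ΔT/ΣR = (-187 °C − 19.5 °C)/7.129 = -29.0 W
(Negative Q ⇒ heat flows inward; heat gain = 29.0 W.)

Q = 29.0 W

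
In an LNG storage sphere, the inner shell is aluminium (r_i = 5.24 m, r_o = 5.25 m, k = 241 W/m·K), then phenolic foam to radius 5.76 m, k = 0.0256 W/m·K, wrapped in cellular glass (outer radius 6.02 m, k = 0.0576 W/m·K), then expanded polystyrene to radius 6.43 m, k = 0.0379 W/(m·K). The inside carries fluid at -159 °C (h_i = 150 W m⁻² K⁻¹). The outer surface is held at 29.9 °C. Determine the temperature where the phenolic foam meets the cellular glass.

T = -42.5 °C

Series thermal resistances, inner to outer:
  R_conv,in = 1/(4πr²h) = 1/(4π·5.24²·150) = 1.932×10^-5 K/W
  R_aluminium = (1/5.24 − 1/5.25)/(4πk) = 3.635×10^-4/(4π·241) = 1.200×10^-7 K/W
  R_phenolic foam = (1/5.25 − 1/5.76)/(4πk) = 0.01687/(4π·0.0256) = 0.05243 K/W
  R_cellular glass = (1/5.76 − 1/6.02)/(4πk) = 0.007498/(4π·0.0576) = 0.01036 K/W
  R_expanded polystyrene = (1/6.02 − 1/6.43)/(4πk) = 0.01059/(4π·0.0379) = 0.02224 K/W
ΣR = 1.932×10^-5 + 1.200×10^-7 + 0.05243 + 0.01036 + 0.02224 = 0.08505 K/W
Q = ΔT/ΣR = (-159 °C − 29.9 °C)/0.08505 = -2221 W
From the inner boundary to the phenolic foam/cellular glass interface, ΣR_partial = 0.05245 K/W.
T_interface = T_in − Q·ΣR_partial = -159 °C − (-2221)(0.05245) = -42.5 °C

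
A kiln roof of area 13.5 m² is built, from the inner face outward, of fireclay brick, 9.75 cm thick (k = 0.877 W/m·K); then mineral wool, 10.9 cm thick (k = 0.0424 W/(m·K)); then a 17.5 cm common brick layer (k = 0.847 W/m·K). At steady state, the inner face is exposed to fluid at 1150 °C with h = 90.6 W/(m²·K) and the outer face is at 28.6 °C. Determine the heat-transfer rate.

Q = 5.22 kW

Treat each layer as a resistance in series:
  R_conv,in = 1/(hA) = 1/(90.6·13.5) = 8.176×10^-4 K/W
  R_fireclay brick = L/(kA) = 0.0975/(0.877·13.5) = 0.008235 K/W
  R_mineral wool = L/(kA) = 0.109/(0.0424·13.5) = 0.1904 K/W
  R_common brick = L/(kA) = 0.175/(0.847·13.5) = 0.01530 K/W
ΣR = 8.176×10^-4 + 0.008235 + 0.1904 + 0.01530 = 0.2148 K/W
Q = ΔT/ΣR = (1150 °C − 28.6 °C)/0.2148 = 5220 W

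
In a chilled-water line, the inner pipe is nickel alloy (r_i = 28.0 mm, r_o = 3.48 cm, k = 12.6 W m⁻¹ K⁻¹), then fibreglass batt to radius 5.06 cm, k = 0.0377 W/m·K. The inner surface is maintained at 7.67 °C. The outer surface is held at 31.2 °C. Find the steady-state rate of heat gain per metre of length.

Q' = 14.9 W/m

Treat each layer as a resistance in series:
  R'_nickel alloy = ln(0.0348/0.0280)/(2πk) = 0.2174/(2π·12.6) = 0.002746 m·K/W
  R'_fibreglass batt = ln(0.0506/0.0348)/(2πk) = 0.3743/(2π·0.0377) = 1.580 m·K/W
ΣR = 0.002746 + 1.580 = 1.583 m·K/W
Q' = ΔT/ΣR = (7.67 °C − 31.2 °C)/1.583 = -14.9 W/m
(Negative Q' ⇒ heat flows inward; heat gain = 14.9 W/m.)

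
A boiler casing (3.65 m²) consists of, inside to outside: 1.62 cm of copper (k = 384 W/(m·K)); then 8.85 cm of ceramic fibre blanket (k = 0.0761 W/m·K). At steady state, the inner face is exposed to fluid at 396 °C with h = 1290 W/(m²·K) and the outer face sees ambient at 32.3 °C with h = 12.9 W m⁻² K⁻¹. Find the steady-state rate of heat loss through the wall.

Q = 1070 W

Series thermal resistances, inner to outer:
  R_conv,in = 1/(hA) = 1/(1290·3.65) = 2.124×10^-4 K/W
  R_copper = L/(kA) = 0.0162/(384·3.65) = 1.156×10^-5 K/W
  R_ceramic fibre blanket = L/(kA) = 0.0885/(0.0761·3.65) = 0.3186 K/W
  R_conv,out = 1/(hA) = 1/(12.9·3.65) = 0.02124 K/W
ΣR = 2.124×10^-4 + 1.156×10^-5 + 0.3186 + 0.02124 = 0.3401 K/W
Q = ΔT/ΣR = (396 °C − 32.3 °C)/0.3401 = 1070 W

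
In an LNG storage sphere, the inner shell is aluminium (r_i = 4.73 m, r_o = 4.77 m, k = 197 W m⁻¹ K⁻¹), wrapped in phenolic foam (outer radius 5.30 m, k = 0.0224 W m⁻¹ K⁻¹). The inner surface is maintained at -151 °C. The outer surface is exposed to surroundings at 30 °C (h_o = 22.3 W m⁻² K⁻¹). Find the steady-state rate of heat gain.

Treat each layer as a resistance in series:
  R_aluminium = (1/4.73 − 1/4.77)/(4πk) = 0.001773/(4π·197) = 7.162×10^-7 K/W
  R_phenolic foam = (1/4.77 − 1/5.30)/(4πk) = 0.02096/(4π·0.0224) = 0.07448 K/W
  R_conv,out = 1/(4πr²h) = 1/(4π·5.30²·22.3) = 1.270×10^-4 K/W
ΣR = 7.162×10^-7 + 0.07448 + 1.270×10^-4 = 0.07461 K/W
Q = ΔT/ΣR = (-151 °C − 30 °C)/0.07461 = -2430 W
(Negative Q ⇒ heat flows inward; heat gain = 2430 W.)

Q = 2.43 kW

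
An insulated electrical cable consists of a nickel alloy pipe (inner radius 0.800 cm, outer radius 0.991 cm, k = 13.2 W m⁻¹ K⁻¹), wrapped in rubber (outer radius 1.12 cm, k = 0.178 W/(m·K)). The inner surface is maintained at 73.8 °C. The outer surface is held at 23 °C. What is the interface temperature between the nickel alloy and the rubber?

Treat each layer as a resistance in series:
  R'_nickel alloy = ln(0.00991/0.00800)/(2πk) = 0.2141/(2π·13.2) = 0.002581 m·K/W
  R'_rubber = ln(0.0112/0.00991)/(2πk) = 0.1224/(2π·0.178) = 0.1094 m·K/W
ΣR = 0.002581 + 0.1094 = 0.1120 m·K/W
Q' = ΔT/ΣR = (73.8 °C − 23 °C)/0.1120 = 453.6 W/m
From the inner boundary to the nickel alloy/rubber interface, ΣR_partial = 0.002581 m·K/W.
T_interface = T_in − Q'·ΣR_partial = 73.8 °C − (453.6)(0.002581) = 72.6 °C

T = 72.6 °C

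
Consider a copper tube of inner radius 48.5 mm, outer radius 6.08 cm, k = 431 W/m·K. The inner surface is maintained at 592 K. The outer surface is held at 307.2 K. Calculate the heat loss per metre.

Q' = 3.41×10^6 W/m

Q' = 2πk·ΔT/ln(r₂/r₁) = 2π × 431 × 284.8 / ln(0.0608/0.0485) = 3.41×10^6 W/m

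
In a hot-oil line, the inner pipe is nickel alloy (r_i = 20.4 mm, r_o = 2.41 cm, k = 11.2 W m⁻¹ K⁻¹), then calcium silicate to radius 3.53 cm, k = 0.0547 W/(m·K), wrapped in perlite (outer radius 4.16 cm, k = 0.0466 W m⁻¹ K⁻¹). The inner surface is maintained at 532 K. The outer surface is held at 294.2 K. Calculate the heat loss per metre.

Resistance network (inner→outer):
  R'_nickel alloy = ln(0.0241/0.0204)/(2πk) = 0.1667/(2π·11.2) = 0.002369 m·K/W
  R'_calcium silicate = ln(0.0353/0.0241)/(2πk) = 0.3817/(2π·0.0547) = 1.111 m·K/W
  R'_perlite = ln(0.0416/0.0353)/(2πk) = 0.1642/(2π·0.0466) = 0.5609 m·K/W
ΣR = 0.002369 + 1.111 + 0.5609 = 1.674 m·K/W
Q' = ΔT/ΣR = (532 K − 294.2 K)/1.674 = 142 W/m

Q' = 142 W/m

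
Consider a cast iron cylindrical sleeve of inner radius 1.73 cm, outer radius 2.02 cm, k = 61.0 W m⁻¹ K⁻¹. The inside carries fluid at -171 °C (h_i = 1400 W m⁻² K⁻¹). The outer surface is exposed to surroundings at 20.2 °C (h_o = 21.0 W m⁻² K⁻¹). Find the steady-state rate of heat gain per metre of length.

Series thermal resistances, inner to outer:
  R'_conv,in = 1/(2πr h) = 1/(2π·0.0173·1400) = 0.006571 m·K/W
  R'_cast iron = ln(0.0202/0.0173)/(2πk) = 0.1550/(2π·61.0) = 4.043×10^-4 m·K/W
  R'_conv,out = 1/(2πr h) = 1/(2π·0.0202·21.0) = 0.3752 m·K/W
ΣR = 0.006571 + 4.043×10^-4 + 0.3752 = 0.3822 m·K/W
Q' = ΔT/ΣR = (-171 °C − 20.2 °C)/0.3822 = -500 W/m
(Negative Q' ⇒ heat flows inward; heat gain = 500 W/m.)

Q' = 500 W/m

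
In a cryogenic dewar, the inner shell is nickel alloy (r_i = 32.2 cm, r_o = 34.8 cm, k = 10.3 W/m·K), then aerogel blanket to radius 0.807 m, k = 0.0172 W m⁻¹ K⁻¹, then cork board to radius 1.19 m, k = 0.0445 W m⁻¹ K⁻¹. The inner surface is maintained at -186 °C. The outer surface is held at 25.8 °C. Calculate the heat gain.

Q = 25.6 W

Resistance network (inner→outer):
  R_nickel alloy = (1/0.322 − 1/0.348)/(4πk) = 0.2320/(4π·10.3) = 0.001793 K/W
  R_aerogel blanket = (1/0.348 − 1/0.807)/(4πk) = 1.634/(4π·0.0172) = 7.562 K/W
  R_cork board = (1/0.807 − 1/1.19)/(4πk) = 0.3988/(4π·0.0445) = 0.7132 K/W
ΣR = 0.001793 + 7.562 + 0.7132 = 8.277 K/W
Q = ΔT/ΣR = (-186 °C − 25.8 °C)/8.277 = -25.6 W
(Negative Q ⇒ heat flows inward; heat gain = 25.6 W.)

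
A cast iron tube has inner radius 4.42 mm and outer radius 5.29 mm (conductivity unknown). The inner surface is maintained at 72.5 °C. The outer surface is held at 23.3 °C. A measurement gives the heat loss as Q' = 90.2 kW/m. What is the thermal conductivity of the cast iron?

ΣR = ΔT/Q' = |72.5 − 23.3|/90200 = 5.455×10^-4 m·K/W
ln(r₂/r₁)/(2πk) = 5.455×10^-4 ⇒ k = 0.1797/(2π·5.455×10^-4) = 52.4 W/m·K

k = 52.4 W/m·K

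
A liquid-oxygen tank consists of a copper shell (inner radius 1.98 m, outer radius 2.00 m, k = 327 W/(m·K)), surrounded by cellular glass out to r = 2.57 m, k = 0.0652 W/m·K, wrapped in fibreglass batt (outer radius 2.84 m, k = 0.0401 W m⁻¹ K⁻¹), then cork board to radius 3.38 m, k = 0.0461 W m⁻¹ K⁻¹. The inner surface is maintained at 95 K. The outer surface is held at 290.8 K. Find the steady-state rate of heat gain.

Resistance network (inner→outer):
  R_copper = (1/1.98 − 1/2.00)/(4πk) = 0.005051/(4π·327) = 1.229×10^-6 K/W
  R_cellular glass = (1/2.00 − 1/2.57)/(4πk) = 0.1109/(4π·0.0652) = 0.1353 K/W
  R_fibreglass batt = (1/2.57 − 1/2.84)/(4πk) = 0.03699/(4π·0.0401) = 0.07341 K/W
  R_cork board = (1/2.84 − 1/3.38)/(4πk) = 0.05625/(4π·0.0461) = 0.09711 K/W
ΣR = 1.229×10^-6 + 0.1353 + 0.07341 + 0.09711 = 0.3058 K/W
Q = ΔT/ΣR = (95 K − 290.8 K)/0.3058 = -640 W
(Negative Q ⇒ heat flows inward; heat gain = 640 W.)

Q = 640 W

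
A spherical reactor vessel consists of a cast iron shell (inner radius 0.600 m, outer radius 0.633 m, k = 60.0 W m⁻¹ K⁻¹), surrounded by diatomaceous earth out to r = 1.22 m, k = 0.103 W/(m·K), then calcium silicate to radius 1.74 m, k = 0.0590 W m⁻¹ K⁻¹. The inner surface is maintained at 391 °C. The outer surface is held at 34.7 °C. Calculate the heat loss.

Q = 388 W

Treat each layer as a resistance in series:
  R_cast iron = (1/0.600 − 1/0.633)/(4πk) = 0.08689/(4π·60.0) = 1.152×10^-4 K/W
  R_diatomaceous earth = (1/0.633 − 1/1.22)/(4πk) = 0.7601/(4π·0.103) = 0.5873 K/W
  R_calcium silicate = (1/1.22 − 1/1.74)/(4πk) = 0.2450/(4π·0.0590) = 0.3304 K/W
ΣR = 1.152×10^-4 + 0.5873 + 0.3304 = 0.9178 K/W
Q = ΔT/ΣR = (391 °C − 34.7 °C)/0.9178 = 388 W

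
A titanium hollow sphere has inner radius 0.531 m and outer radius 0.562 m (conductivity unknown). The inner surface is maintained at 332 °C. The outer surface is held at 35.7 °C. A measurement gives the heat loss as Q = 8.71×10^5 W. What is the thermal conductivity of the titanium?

ΣR = ΔT/Q = |332 − 35.7|/8.71×10^5 = 3.402×10^-4 K/W
(1/r₁−1/r₂)/(4πk) = 3.402×10^-4 ⇒ k = 0.1039/(4π·3.402×10^-4) = 24.3 W/m·K

k = 24.3 W/m·K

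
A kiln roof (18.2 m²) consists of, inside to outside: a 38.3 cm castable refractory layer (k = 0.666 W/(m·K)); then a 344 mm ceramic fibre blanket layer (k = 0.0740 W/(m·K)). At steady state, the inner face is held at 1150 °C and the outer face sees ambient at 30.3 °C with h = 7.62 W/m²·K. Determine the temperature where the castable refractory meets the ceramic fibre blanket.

T = 1030 °C

Resistance network (inner→outer):
  R_castable refractory = L/(kA) = 0.383/(0.666·18.2) = 0.03160 K/W
  R_ceramic fibre blanket = L/(kA) = 0.344/(0.0740·18.2) = 0.2554 K/W
  R_conv,out = 1/(hA) = 1/(7.62·18.2) = 0.007211 K/W
ΣR = 0.03160 + 0.2554 + 0.007211 = 0.2942 K/W
Q = ΔT/ΣR = (1150 °C − 30.3 °C)/0.2942 = 3806 W
From the inner boundary to the castable refractory/ceramic fibre blanket interface, ΣR_partial = 0.03160 K/W.
T_interface = T_in − Q·ΣR_partial = 1150 °C − (3806)(0.03160) = 1030 °C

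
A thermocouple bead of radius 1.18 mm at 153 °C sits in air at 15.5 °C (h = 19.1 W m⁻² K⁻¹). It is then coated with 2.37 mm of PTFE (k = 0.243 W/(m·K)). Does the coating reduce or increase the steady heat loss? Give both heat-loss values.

Critical radius for a sphere: r_cr = 2k/h = 0.0254 m = 2.54 cm.
Outer radius after coating: r₂ = 0.00118 + 0.00237 = 0.00355 m.
Since r₁ < r_cr and r₂ ≤ r_cr, the coating moves toward the maximum at r_cr — heat loss rises.
Bare: R = 1/(4πr₁²h) = 2992 K/W; Q = 137.5/2992 = 0.0460 W.
Coated: R = R_cond + R_conv = 515.9 K/W; Q = 137.5/515.9 = 0.267 W.

increases: 0.0460 → 0.267 W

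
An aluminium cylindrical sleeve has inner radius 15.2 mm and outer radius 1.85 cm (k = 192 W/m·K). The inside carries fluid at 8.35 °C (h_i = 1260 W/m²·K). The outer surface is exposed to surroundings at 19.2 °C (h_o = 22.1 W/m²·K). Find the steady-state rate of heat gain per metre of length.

Q' = 27.3 W/m

Resistance network (inner→outer):
  R'_conv,in = 1/(2πr h) = 1/(2π·0.0152·1260) = 0.008310 m·K/W
  R'_aluminium = ln(0.0185/0.0152)/(2πk) = 0.1965/(2π·192) = 1.629×10^-4 m·K/W
  R'_conv,out = 1/(2πr h) = 1/(2π·0.0185·22.1) = 0.3893 m·K/W
ΣR = 0.008310 + 1.629×10^-4 + 0.3893 = 0.3978 m·K/W
Q' = ΔT/ΣR = (8.35 °C − 19.2 °C)/0.3978 = -27.3 W/m
(Negative Q' ⇒ heat flows inward; heat gain = 27.3 W/m.)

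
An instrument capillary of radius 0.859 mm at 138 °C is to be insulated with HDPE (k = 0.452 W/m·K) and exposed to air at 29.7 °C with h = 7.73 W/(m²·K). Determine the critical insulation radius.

For a cylinder, r_cr = k_ins/h = 0.452/7.73 = 0.0585 m = 5.85 cm

r_cr = 5.85 cm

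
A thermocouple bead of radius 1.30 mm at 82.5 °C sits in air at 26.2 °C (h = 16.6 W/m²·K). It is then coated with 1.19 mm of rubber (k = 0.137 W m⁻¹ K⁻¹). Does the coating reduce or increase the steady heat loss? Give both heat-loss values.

Critical radius for a sphere: r_cr = 2k/h = 0.0165 m = 1.65 cm.
Outer radius after coating: r₂ = 0.00130 + 0.00119 = 0.00249 m.
Since r₁ < r_cr and r₂ ≤ r_cr, the coating moves toward the maximum at r_cr — heat loss rises.
Bare: R = 1/(4πr₁²h) = 2837 K/W; Q = 56.3/2837 = 0.0198 W.
Coated: R = R_cond + R_conv = 986.7 K/W; Q = 56.3/986.7 = 0.0571 W.

increases: 0.0198 → 0.0571 W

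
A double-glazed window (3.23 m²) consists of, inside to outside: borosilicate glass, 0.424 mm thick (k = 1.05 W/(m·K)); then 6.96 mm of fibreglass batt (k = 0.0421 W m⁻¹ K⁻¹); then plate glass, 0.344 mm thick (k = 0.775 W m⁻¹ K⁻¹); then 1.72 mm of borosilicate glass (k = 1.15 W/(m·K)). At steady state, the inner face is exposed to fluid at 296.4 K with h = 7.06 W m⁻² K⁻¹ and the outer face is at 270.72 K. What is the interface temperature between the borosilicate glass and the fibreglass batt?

T = 284.6 K

Series thermal resistances, inner to outer:
  R_conv,in = 1/(hA) = 1/(7.06·3.23) = 0.04385 K/W
  R_borosilicate glass = L/(kA) = 4.24×10^-4/(1.05·3.23) = 1.250×10^-4 K/W
  R_fibreglass batt = L/(kA) = 0.00696/(0.0421·3.23) = 0.05118 K/W
  R_plate glass = L/(kA) = 3.44×10^-4/(0.775·3.23) = 1.374×10^-4 K/W
  R_borosilicate glass = L/(kA) = 0.00172/(1.15·3.23) = 4.631×10^-4 K/W
ΣR = 0.04385 + 1.250×10^-4 + 0.05118 + 1.374×10^-4 + 4.631×10^-4 = 0.09576 K/W
Q = ΔT/ΣR = (296.4 K − 270.72 K)/0.09576 = 268.2 W
From the inner boundary to the borosilicate glass/fibreglass batt interface, ΣR_partial = 0.04398 K/W.
T_interface = T_in − Q·ΣR_partial = 296.4 K − (268.2)(0.04398) = 284.6 K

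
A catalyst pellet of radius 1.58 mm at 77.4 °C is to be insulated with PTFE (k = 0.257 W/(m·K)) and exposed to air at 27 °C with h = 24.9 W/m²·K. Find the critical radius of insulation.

r_cr = 2.06 cm

For a sphere, r_cr = 2k_ins/h = 2·0.257/24.9 = 0.0206 m = 2.06 cm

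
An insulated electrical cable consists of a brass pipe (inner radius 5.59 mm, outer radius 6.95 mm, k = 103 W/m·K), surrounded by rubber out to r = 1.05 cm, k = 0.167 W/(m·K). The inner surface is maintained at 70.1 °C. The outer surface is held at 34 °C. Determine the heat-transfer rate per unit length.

Resistance network (inner→outer):
  R'_brass = ln(0.00695/0.00559)/(2πk) = 0.2178/(2π·103) = 3.365×10^-4 m·K/W
  R'_rubber = ln(0.0105/0.00695)/(2πk) = 0.4126/(2π·0.167) = 0.3932 m·K/W
ΣR = 3.365×10^-4 + 0.3932 = 0.3935 m·K/W
Q' = ΔT/ΣR = (70.1 °C − 34 °C)/0.3935 = 91.7 W/m

Q' = 91.7 W/m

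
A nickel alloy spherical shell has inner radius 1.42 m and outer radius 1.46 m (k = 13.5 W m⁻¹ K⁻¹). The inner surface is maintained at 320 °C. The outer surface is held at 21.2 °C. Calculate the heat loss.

Q = 4πk·ΔT/(1/r₁ − 1/r₂) = 4π × 13.5 × 298.8 / (1/1.42 − 1/1.46) = 2.63×10^6 W

Q = 2630 kW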